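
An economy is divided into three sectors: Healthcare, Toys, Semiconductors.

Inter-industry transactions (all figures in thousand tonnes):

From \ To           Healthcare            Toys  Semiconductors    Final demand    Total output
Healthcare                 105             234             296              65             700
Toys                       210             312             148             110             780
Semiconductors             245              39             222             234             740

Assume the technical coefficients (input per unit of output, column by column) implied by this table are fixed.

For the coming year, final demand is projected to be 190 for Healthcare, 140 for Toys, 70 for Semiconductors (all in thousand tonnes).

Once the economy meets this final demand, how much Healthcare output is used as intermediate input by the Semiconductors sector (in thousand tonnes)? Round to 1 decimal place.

Technical coefficients a_ij = z_ij / X_j:
  a_HH = 105/700 = 0.15, a_TH = 210/700 = 0.30, a_SH = 245/700 = 0.35
  a_HT = 234/780 = 0.30, a_TT = 312/780 = 0.40, a_ST = 39/780 = 0.05
  a_HS = 296/740 = 0.40, a_TS = 148/740 = 0.20, a_SS = 222/740 = 0.30
I − A =
  [   0.85    -0.30    -0.40]
  [  -0.30     0.60    -0.20]
  [  -0.35    -0.05     0.70]
Cofactors of I−A, C_ij = (−1)^(i+j)·(minor ij) (rows/columns in the sector order above):
  C_11 = (0.60)(0.70) − (-0.20)(-0.05) = 0.4100
  C_12 = −[(-0.30)(0.70) − (-0.20)(-0.35)] = 0.2800
  C_13 = (-0.30)(-0.05) − (0.60)(-0.35) = 0.2250
  C_21 = −[(-0.30)(0.70) − (-0.40)(-0.05)] = 0.2300
  C_22 = (0.85)(0.70) − (-0.40)(-0.35) = 0.4550
  C_23 = −[(0.85)(-0.05) − (-0.30)(-0.35)] = 0.1475
  C_31 = (-0.30)(-0.20) − (-0.40)(0.60) = 0.3000
  C_32 = −[(0.85)(-0.20) − (-0.40)(-0.30)] = 0.2900
  C_33 = (0.85)(0.60) − (-0.30)(-0.30) = 0.4200
det(I−A) = Σ_j (I−A)_1j·C_1j = (0.85)(0.4100) + (-0.30)(0.2800) + (-0.40)(0.2250) = 0.1745
adj(I−A) = Cᵀ =
  [ 0.4100   0.2300   0.3000]
  [ 0.2800   0.4550   0.2900]
  [ 0.2250   0.1475   0.4200]
(I − A)⁻¹ = adj(I−A) / det(I−A) ≈
  [   2.3496     1.3181     1.7192]
  [   1.6046     2.6074     1.6619]
  [   1.2894     0.8453     2.4069]
First solve x = (I − A)⁻¹ d = adj(I−A)·d / det(I−A); in particular x_S = (0.2250·190 + 0.1475·140 + 0.4200·70) / 0.1745 = 92.80 / 0.1745 ≈ 531.805.
Intermediate flow from H to S: z_HS = a_HS · x_S = 0.40 × 92.80 / 0.1745 = 37.12 / 0.1745 ≈ 212.7.

z_HS = 212.7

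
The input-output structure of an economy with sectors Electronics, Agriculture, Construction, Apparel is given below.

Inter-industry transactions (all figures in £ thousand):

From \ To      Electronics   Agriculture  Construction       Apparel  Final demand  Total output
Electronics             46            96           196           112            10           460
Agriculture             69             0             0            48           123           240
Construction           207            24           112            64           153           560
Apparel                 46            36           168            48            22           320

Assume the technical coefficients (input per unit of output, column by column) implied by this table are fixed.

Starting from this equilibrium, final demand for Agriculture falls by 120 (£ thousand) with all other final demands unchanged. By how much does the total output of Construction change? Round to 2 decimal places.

Δx_3 = -131.05

Technical coefficients a_ij = z_ij / X_j:
  a_11 = 46/460 = 0.10, a_21 = 69/460 = 0.15, a_31 = 207/460 = 0.45, a_41 = 46/460 = 0.10
  a_12 = 96/240 = 0.40, a_22 = 0/240 = 0.00, a_32 = 24/240 = 0.10, a_42 = 36/240 = 0.15
  a_13 = 196/560 = 0.35, a_23 = 0/560 = 0.00, a_33 = 112/560 = 0.20, a_43 = 168/560 = 0.30
  a_14 = 112/320 = 0.35, a_24 = 48/320 = 0.15, a_34 = 64/320 = 0.20, a_44 = 48/320 = 0.15
I − A =
  [   0.90    -0.40    -0.35    -0.35]
  [  -0.15     1.00     0.00    -0.15]
  [  -0.45    -0.10     0.80    -0.20]
  [  -0.10    -0.15    -0.30     0.85]
Compute the cofactors C_ij = (−1)^(i+j)·(3×3 minor ij) of I−A; the adjugate is their transpose:
adj(I−A) = Cᵀ =
  [ 0.597500   0.340750   0.412625   0.403250]
  [ 0.125250   0.341875   0.106125   0.136875]
  [ 0.411125   0.284625   0.644875   0.371250]
  [ 0.237500   0.200875   0.294875   0.509250]
det(I−A) = Σ_j (I−A)_1j·C_1j = (0.90)(0.597500) + (-0.40)(0.125250) + (-0.35)(0.411125) + (-0.35)(0.237500) = 0.26063125
(I − A)⁻¹ = adj(I−A) / det(I−A) ≈
  [   2.2925     1.3074     1.5832     1.5472]
  [   0.4806     1.3117     0.4072     0.5252]
  [   1.5774     1.0921     2.4743     1.4244]
  [   0.9112     0.7707     1.1314     1.9539]
Δx = (I − A)⁻¹ Δd with Δd having -120 in the Agriculture component and 0 elsewhere.
So Δx_3 = L_32 · (-120), where L_32 = adj(I−A)_32 / det(I−A) = 0.284625 / 0.26063125.
Δx_3 = 0.284625 × (-120) / 0.26063125 = -34.155 / 0.26063125 ≈ -131.05.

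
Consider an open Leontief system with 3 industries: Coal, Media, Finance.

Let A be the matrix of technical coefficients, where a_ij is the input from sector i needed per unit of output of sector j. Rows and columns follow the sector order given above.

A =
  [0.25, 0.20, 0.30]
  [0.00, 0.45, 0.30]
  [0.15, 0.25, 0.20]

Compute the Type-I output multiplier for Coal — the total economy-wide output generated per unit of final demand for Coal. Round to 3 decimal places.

m_1 = 2.052

I − A =
  [   0.75    -0.20    -0.30]
  [   0.00     0.55    -0.30]
  [  -0.15    -0.25     0.80]
Cofactors of I−A, C_ij = (−1)^(i+j)·(minor ij) (rows/columns in the sector order above):
  C_11 = (0.55)(0.80) − (-0.30)(-0.25) = 0.3650
  C_12 = −[(0.00)(0.80) − (-0.30)(-0.15)] = 0.0450
  C_13 = (0.00)(-0.25) − (0.55)(-0.15) = 0.0825
  C_21 = −[(-0.20)(0.80) − (-0.30)(-0.25)] = 0.2350
  C_22 = (0.75)(0.80) − (-0.30)(-0.15) = 0.5550
  C_23 = −[(0.75)(-0.25) − (-0.20)(-0.15)] = 0.2175
  C_31 = (-0.20)(-0.30) − (-0.30)(0.55) = 0.2250
  C_32 = −[(0.75)(-0.30) − (-0.30)(0.00)] = 0.2250
  C_33 = (0.75)(0.55) − (-0.20)(0.00) = 0.4125
det(I−A) = Σ_j (I−A)_1j·C_1j = (0.75)(0.3650) + (-0.20)(0.0450) + (-0.30)(0.0825) = 0.2400
adj(I−A) = Cᵀ =
  [ 0.3650   0.2350   0.2250]
  [ 0.0450   0.5550   0.2250]
  [ 0.0825   0.2175   0.4125]
(I − A)⁻¹ = adj(I−A) / det(I−A) ≈
  [   1.5208     0.9792     0.9375]
  [   0.1875     2.3125     0.9375]
  [   0.3438     0.9063     1.7188]
The output multiplier for sector j is the column-j sum of the Leontief inverse (I − A)⁻¹ = adj(I−A) / det(I−A).
Column 1 of adj(I−A): (0.3650, 0.0450, 0.0825); det(I−A) = 0.2400.
m_1 = (0.3650 + 0.0450 + 0.0825) / 0.2400 = 0.4925 / 0.2400 ≈ 2.052.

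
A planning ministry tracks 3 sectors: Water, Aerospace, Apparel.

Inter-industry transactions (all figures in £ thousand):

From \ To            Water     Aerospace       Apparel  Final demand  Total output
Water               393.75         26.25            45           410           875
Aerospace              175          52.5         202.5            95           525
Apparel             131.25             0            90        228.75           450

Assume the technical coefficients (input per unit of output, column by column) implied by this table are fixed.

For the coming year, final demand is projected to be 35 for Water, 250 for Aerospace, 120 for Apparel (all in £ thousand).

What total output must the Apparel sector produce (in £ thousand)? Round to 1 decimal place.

x_3 = 174.6

Technical coefficients a_ij = z_ij / X_j:
  a_11 = 393.75/875 = 0.45, a_21 = 175/875 = 0.20, a_31 = 131.25/875 = 0.15
  a_12 = 26.25/525 = 0.05, a_22 = 52.5/525 = 0.10, a_32 = 0/525 = 0.00
  a_13 = 45/450 = 0.10, a_23 = 202.5/450 = 0.45, a_33 = 90/450 = 0.20
I − A =
  [   0.55    -0.05    -0.10]
  [  -0.20     0.90    -0.45]
  [  -0.15     0.00     0.80]
Cofactors of I−A, C_ij = (−1)^(i+j)·(minor ij) (rows/columns in the sector order above):
  C_11 = (0.90)(0.80) − (-0.45)(0.00) = 0.7200
  C_12 = −[(-0.20)(0.80) − (-0.45)(-0.15)] = 0.2275
  C_13 = (-0.20)(0.00) − (0.90)(-0.15) = 0.1350
  C_21 = −[(-0.05)(0.80) − (-0.10)(0.00)] = 0.0400
  C_22 = (0.55)(0.80) − (-0.10)(-0.15) = 0.4250
  C_23 = −[(0.55)(0.00) − (-0.05)(-0.15)] = 0.0075
  C_31 = (-0.05)(-0.45) − (-0.10)(0.90) = 0.1125
  C_32 = −[(0.55)(-0.45) − (-0.10)(-0.20)] = 0.2675
  C_33 = (0.55)(0.90) − (-0.05)(-0.20) = 0.4850
det(I−A) = Σ_j (I−A)_1j·C_1j = (0.55)(0.7200) + (-0.05)(0.2275) + (-0.10)(0.1350) = 0.371125
adj(I−A) = Cᵀ =
  [ 0.7200   0.0400   0.1125]
  [ 0.2275   0.4250   0.2675]
  [ 0.1350   0.0075   0.4850]
(I − A)⁻¹ = adj(I−A) / det(I−A) ≈
  [   1.9400     0.1078     0.3031]
  [   0.6130     1.1452     0.7208]
  [   0.3638     0.0202     1.3068]
x = (I − A)⁻¹ d = adj(I−A)·d / det(I−A), with det(I−A) = 0.371125:
  x_1 = (0.7200·35 + 0.0400·250 + 0.1125·120) / 0.371125 = 48.70 / 0.371125 ≈ 131.2
  x_2 = (0.2275·35 + 0.4250·250 + 0.2675·120) / 0.371125 = 146.3125 / 0.371125 ≈ 394.2
  x_3 = (0.1350·35 + 0.0075·250 + 0.4850·120) / 0.371125 = 64.80 / 0.371125 ≈ 174.6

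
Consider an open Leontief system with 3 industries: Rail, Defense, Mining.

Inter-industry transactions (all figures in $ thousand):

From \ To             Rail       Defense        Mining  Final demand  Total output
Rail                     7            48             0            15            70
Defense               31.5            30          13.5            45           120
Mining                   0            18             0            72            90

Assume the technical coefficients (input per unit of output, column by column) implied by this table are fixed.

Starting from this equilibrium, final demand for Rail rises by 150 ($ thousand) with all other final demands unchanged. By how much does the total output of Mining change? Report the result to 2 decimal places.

Δx_M = 21.33

Technical coefficients a_ij = z_ij / X_j:
  a_RR = 7/70 = 0.10, a_DR = 31.5/70 = 0.45, a_MR = 0/70 = 0.00
  a_RD = 48/120 = 0.40, a_DD = 30/120 = 0.25, a_MD = 18/120 = 0.15
  a_RM = 0/90 = 0.00, a_DM = 13.5/90 = 0.15, a_MM = 0/90 = 0.00
I − A =
  [   0.90    -0.40     0.00]
  [  -0.45     0.75    -0.15]
  [   0.00    -0.15     1.00]
Cofactors of I−A, C_ij = (−1)^(i+j)·(minor ij) (rows/columns in the sector order above):
  C_11 = (0.75)(1.00) − (-0.15)(-0.15) = 0.7275
  C_12 = −[(-0.45)(1.00) − (-0.15)(0.00)] = 0.4500
  C_13 = (-0.45)(-0.15) − (0.75)(0.00) = 0.0675
  C_21 = −[(-0.40)(1.00) − (0.00)(-0.15)] = 0.4000
  C_22 = (0.90)(1.00) − (0.00)(0.00) = 0.9000
  C_23 = −[(0.90)(-0.15) − (-0.40)(0.00)] = 0.1350
  C_31 = (-0.40)(-0.15) − (0.00)(0.75) = 0.0600
  C_32 = −[(0.90)(-0.15) − (0.00)(-0.45)] = 0.1350
  C_33 = (0.90)(0.75) − (-0.40)(-0.45) = 0.4950
det(I−A) = Σ_j (I−A)_1j·C_1j = (0.90)(0.7275) + (-0.40)(0.4500) + (0.00)(0.0675) = 0.47475
adj(I−A) = Cᵀ =
  [ 0.7275   0.4000   0.0600]
  [ 0.4500   0.9000   0.1350]
  [ 0.0675   0.1350   0.4950]
(I − A)⁻¹ = adj(I−A) / det(I−A) ≈
  [   1.5324     0.8425     0.1264]
  [   0.9479     1.8957     0.2844]
  [   0.1422     0.2844     1.0427]
Δx = (I − A)⁻¹ Δd with Δd having +150 in the Rail component and 0 elsewhere.
So Δx_M = L_MR · (+150), where L_MR = adj(I−A)_MR / det(I−A) = 0.0675 / 0.47475.
Δx_M = 0.0675 × (+150) / 0.47475 = 10.125 / 0.47475 ≈ 21.33.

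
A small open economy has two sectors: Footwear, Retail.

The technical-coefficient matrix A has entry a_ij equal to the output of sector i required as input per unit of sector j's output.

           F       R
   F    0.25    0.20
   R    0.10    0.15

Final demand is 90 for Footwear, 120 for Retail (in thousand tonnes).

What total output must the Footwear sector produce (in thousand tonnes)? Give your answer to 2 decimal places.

x_F = 162.75

I − A =
  [   0.75    -0.20]
  [  -0.10     0.85]
det(I−A) = (0.75)(0.85) − (-0.20)(-0.10) = 0.6175
adj(I−A) = [[0.85, 0.20], [0.10, 0.75]]
(I − A)⁻¹ = adj(I−A) / det(I−A) ≈
  [   1.3765     0.3239]
  [   0.1619     1.2146]
x = (I − A)⁻¹ d = adj(I−A)·d / det(I−A), with det(I−A) = 0.6175:
  x_F = (0.85·90 + 0.20·120) / 0.6175 = 100.50 / 0.6175 ≈ 162.75
  x_R = (0.10·90 + 0.75·120) / 0.6175 = 99.00 / 0.6175 ≈ 160.32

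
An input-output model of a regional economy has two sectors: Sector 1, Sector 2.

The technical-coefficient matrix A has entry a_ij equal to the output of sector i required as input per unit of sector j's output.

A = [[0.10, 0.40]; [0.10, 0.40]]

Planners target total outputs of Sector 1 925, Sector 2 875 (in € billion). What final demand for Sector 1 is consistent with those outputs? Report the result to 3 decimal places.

d_1 = 482.500

I − A =
  [   0.90    -0.40]
  [  -0.10     0.60]
d = (I − A) x:
  d_1 = (+0.90)·925 + (-0.40)·875 = 482.500
  d_2 = (-0.10)·925 + (+0.60)·875 = 432.500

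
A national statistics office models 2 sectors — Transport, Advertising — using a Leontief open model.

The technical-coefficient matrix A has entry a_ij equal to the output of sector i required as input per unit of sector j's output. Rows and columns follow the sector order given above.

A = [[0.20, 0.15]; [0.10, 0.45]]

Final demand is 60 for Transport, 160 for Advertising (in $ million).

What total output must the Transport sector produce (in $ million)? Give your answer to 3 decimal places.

x_1 = 134.118

I − A =
  [   0.80    -0.15]
  [  -0.10     0.55]
det(I−A) = (0.80)(0.55) − (-0.15)(-0.10) = 0.4250
adj(I−A) = [[0.55, 0.15], [0.10, 0.80]]
(I − A)⁻¹ = adj(I−A) / det(I−A) ≈
  [   1.2941     0.3529]
  [   0.2353     1.8824]
x = (I − A)⁻¹ d = adj(I−A)·d / det(I−A), with det(I−A) = 0.4250:
  x_1 = (0.55·60 + 0.15·160) / 0.4250 = 57.00 / 0.4250 ≈ 134.118
  x_2 = (0.10·60 + 0.80·160) / 0.4250 = 134.00 / 0.4250 ≈ 315.294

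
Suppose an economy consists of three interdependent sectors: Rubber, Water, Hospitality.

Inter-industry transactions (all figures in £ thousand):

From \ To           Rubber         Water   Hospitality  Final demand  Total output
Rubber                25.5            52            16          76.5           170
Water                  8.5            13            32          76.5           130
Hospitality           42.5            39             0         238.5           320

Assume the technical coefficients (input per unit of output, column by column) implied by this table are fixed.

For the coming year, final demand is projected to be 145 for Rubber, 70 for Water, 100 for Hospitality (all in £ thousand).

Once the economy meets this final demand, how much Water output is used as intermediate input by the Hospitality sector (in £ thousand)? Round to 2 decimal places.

Technical coefficients a_ij = z_ij / X_j:
  a_RR = 25.5/170 = 0.15, a_WR = 8.5/170 = 0.05, a_HR = 42.5/170 = 0.25
  a_RW = 52/130 = 0.40, a_WW = 13/130 = 0.10, a_HW = 39/130 = 0.30
  a_RH = 16/320 = 0.05, a_WH = 32/320 = 0.10, a_HH = 0/320 = 0.00
I − A =
  [   0.85    -0.40    -0.05]
  [  -0.05     0.90    -0.10]
  [  -0.25    -0.30     1.00]
Cofactors of I−A, C_ij = (−1)^(i+j)·(minor ij) (rows/columns in the sector order above):
  C_11 = (0.90)(1.00) − (-0.10)(-0.30) = 0.8700
  C_12 = −[(-0.05)(1.00) − (-0.10)(-0.25)] = 0.0750
  C_13 = (-0.05)(-0.30) − (0.90)(-0.25) = 0.2400
  C_21 = −[(-0.40)(1.00) − (-0.05)(-0.30)] = 0.4150
  C_22 = (0.85)(1.00) − (-0.05)(-0.25) = 0.8375
  C_23 = −[(0.85)(-0.30) − (-0.40)(-0.25)] = 0.3550
  C_31 = (-0.40)(-0.10) − (-0.05)(0.90) = 0.0850
  C_32 = −[(0.85)(-0.10) − (-0.05)(-0.05)] = 0.0875
  C_33 = (0.85)(0.90) − (-0.40)(-0.05) = 0.7450
det(I−A) = Σ_j (I−A)_1j·C_1j = (0.85)(0.8700) + (-0.40)(0.0750) + (-0.05)(0.2400) = 0.6975
adj(I−A) = Cᵀ =
  [ 0.8700   0.4150   0.0850]
  [ 0.0750   0.8375   0.0875]
  [ 0.2400   0.3550   0.7450]
(I − A)⁻¹ = adj(I−A) / det(I−A) ≈
  [   1.2473     0.5950     0.1219]
  [   0.1075     1.2007     0.1254]
  [   0.3441     0.5090     1.0681]
First solve x = (I − A)⁻¹ d = adj(I−A)·d / det(I−A); in particular x_H = (0.2400·145 + 0.3550·70 + 0.7450·100) / 0.6975 = 134.15 / 0.6975 ≈ 192.3297.
Intermediate flow from W to H: z_WH = a_WH · x_H = 0.10 × 134.15 / 0.6975 = 13.415 / 0.6975 ≈ 19.23.

z_WH = 19.23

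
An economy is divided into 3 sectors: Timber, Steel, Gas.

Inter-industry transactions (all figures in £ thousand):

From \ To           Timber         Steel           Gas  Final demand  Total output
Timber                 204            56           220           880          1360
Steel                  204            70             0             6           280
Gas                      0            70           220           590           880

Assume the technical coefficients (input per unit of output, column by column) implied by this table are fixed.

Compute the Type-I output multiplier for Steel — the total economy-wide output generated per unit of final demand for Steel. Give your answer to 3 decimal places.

Technical coefficients a_ij = z_ij / X_j:
  a_TT = 204/1360 = 0.15, a_ST = 204/1360 = 0.15, a_GT = 0/1360 = 0.00
  a_TS = 56/280 = 0.20, a_SS = 70/280 = 0.25, a_GS = 70/280 = 0.25
  a_TG = 220/880 = 0.25, a_SG = 0/880 = 0.00, a_GG = 220/880 = 0.25
I − A =
  [   0.85    -0.20    -0.25]
  [  -0.15     0.75     0.00]
  [   0.00    -0.25     0.75]
Cofactors of I−A, C_ij = (−1)^(i+j)·(minor ij) (rows/columns in the sector order above):
  C_11 = (0.75)(0.75) − (0.00)(-0.25) = 0.5625
  C_12 = −[(-0.15)(0.75) − (0.00)(0.00)] = 0.1125
  C_13 = (-0.15)(-0.25) − (0.75)(0.00) = 0.0375
  C_21 = −[(-0.20)(0.75) − (-0.25)(-0.25)] = 0.2125
  C_22 = (0.85)(0.75) − (-0.25)(0.00) = 0.6375
  C_23 = −[(0.85)(-0.25) − (-0.20)(0.00)] = 0.2125
  C_31 = (-0.20)(0.00) − (-0.25)(0.75) = 0.1875
  C_32 = −[(0.85)(0.00) − (-0.25)(-0.15)] = 0.0375
  C_33 = (0.85)(0.75) − (-0.20)(-0.15) = 0.6075
det(I−A) = Σ_j (I−A)_1j·C_1j = (0.85)(0.5625) + (-0.20)(0.1125) + (-0.25)(0.0375) = 0.44625
adj(I−A) = Cᵀ =
  [ 0.5625   0.2125   0.1875]
  [ 0.1125   0.6375   0.0375]
  [ 0.0375   0.2125   0.6075]
(I − A)⁻¹ = adj(I−A) / det(I−A) ≈
  [   1.2605     0.4762     0.4202]
  [   0.2521     1.4286     0.0840]
  [   0.0840     0.4762     1.3613]
The output multiplier for sector j is the column-j sum of the Leontief inverse (I − A)⁻¹ = adj(I−A) / det(I−A).
Column S of adj(I−A): (0.2125, 0.6375, 0.2125); det(I−A) = 0.44625.
m_S = (0.2125 + 0.6375 + 0.2125) / 0.44625 = 1.0625 / 0.44625 ≈ 2.381.

m_S = 2.381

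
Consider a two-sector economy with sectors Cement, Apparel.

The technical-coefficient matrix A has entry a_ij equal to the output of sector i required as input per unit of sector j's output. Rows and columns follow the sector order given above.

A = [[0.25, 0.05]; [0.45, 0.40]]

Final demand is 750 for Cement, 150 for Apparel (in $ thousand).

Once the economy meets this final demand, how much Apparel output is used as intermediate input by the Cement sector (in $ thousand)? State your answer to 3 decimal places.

I − A =
  [   0.75    -0.05]
  [  -0.45     0.60]
det(I−A) = (0.75)(0.60) − (-0.05)(-0.45) = 0.4275
adj(I−A) = [[0.60, 0.05], [0.45, 0.75]]
(I − A)⁻¹ = adj(I−A) / det(I−A) ≈
  [   1.4035     0.1170]
  [   1.0526     1.7544]
First solve x = (I − A)⁻¹ d = adj(I−A)·d / det(I−A); in particular x_1 = (0.60·750 + 0.05·150) / 0.4275 = 457.50 / 0.4275 ≈ 1070.17544.
Intermediate flow from 2 to 1: z_21 = a_21 · x_1 = 0.45 × 457.50 / 0.4275 = 205.875 / 0.4275 ≈ 481.579.

z_21 = 481.579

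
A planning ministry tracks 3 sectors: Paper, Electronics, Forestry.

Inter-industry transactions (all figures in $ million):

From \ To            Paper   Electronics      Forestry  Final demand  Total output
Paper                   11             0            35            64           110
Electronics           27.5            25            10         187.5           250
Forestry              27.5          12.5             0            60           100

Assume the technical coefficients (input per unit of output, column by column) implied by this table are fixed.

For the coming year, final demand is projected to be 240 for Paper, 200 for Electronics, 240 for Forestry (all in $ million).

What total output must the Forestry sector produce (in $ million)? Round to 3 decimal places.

x_3 = 360.478

Technical coefficients a_ij = z_ij / X_j:
  a_11 = 11/110 = 0.10, a_21 = 27.5/110 = 0.25, a_31 = 27.5/110 = 0.25
  a_12 = 0/250 = 0.00, a_22 = 25/250 = 0.10, a_32 = 12.5/250 = 0.05
  a_13 = 35/100 = 0.35, a_23 = 10/100 = 0.10, a_33 = 0/100 = 0.00
I − A =
  [   0.90     0.00    -0.35]
  [  -0.25     0.90    -0.10]
  [  -0.25    -0.05     1.00]
Cofactors of I−A, C_ij = (−1)^(i+j)·(minor ij) (rows/columns in the sector order above):
  C_11 = (0.90)(1.00) − (-0.10)(-0.05) = 0.8950
  C_12 = −[(-0.25)(1.00) − (-0.10)(-0.25)] = 0.2750
  C_13 = (-0.25)(-0.05) − (0.90)(-0.25) = 0.2375
  C_21 = −[(0.00)(1.00) − (-0.35)(-0.05)] = 0.0175
  C_22 = (0.90)(1.00) − (-0.35)(-0.25) = 0.8125
  C_23 = −[(0.90)(-0.05) − (0.00)(-0.25)] = 0.0450
  C_31 = (0.00)(-0.10) − (-0.35)(0.90) = 0.3150
  C_32 = −[(0.90)(-0.10) − (-0.35)(-0.25)] = 0.1775
  C_33 = (0.90)(0.90) − (0.00)(-0.25) = 0.8100
det(I−A) = Σ_j (I−A)_1j·C_1j = (0.90)(0.8950) + (0.00)(0.2750) + (-0.35)(0.2375) = 0.722375
adj(I−A) = Cᵀ =
  [ 0.8950   0.0175   0.3150]
  [ 0.2750   0.8125   0.1775]
  [ 0.2375   0.0450   0.8100]
(I − A)⁻¹ = adj(I−A) / det(I−A) ≈
  [   1.2390     0.0242     0.4361]
  [   0.3807     1.1248     0.2457]
  [   0.3288     0.0623     1.1213]
x = (I − A)⁻¹ d = adj(I−A)·d / det(I−A), with det(I−A) = 0.722375:
  x_1 = (0.8950·240 + 0.0175·200 + 0.3150·240) / 0.722375 = 293.90 / 0.722375 ≈ 406.852
  x_2 = (0.2750·240 + 0.8125·200 + 0.1775·240) / 0.722375 = 271.10 / 0.722375 ≈ 375.290
  x_3 = (0.2375·240 + 0.0450·200 + 0.8100·240) / 0.722375 = 260.40 / 0.722375 ≈ 360.478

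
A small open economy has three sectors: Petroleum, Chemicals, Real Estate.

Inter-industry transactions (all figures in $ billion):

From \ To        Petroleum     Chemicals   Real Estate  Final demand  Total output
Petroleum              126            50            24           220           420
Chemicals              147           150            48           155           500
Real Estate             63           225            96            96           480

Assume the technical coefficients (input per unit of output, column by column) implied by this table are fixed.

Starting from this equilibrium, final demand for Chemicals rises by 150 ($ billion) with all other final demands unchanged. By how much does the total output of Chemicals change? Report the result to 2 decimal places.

Δx_C = 260.72

Technical coefficients a_ij = z_ij / X_j:
  a_PP = 126/420 = 0.30, a_CP = 147/420 = 0.35, a_RP = 63/420 = 0.15
  a_PC = 50/500 = 0.10, a_CC = 150/500 = 0.30, a_RC = 225/500 = 0.45
  a_PR = 24/480 = 0.05, a_CR = 48/480 = 0.10, a_RR = 96/480 = 0.20
I − A =
  [   0.70    -0.10    -0.05]
  [  -0.35     0.70    -0.10]
  [  -0.15    -0.45     0.80]
Cofactors of I−A, C_ij = (−1)^(i+j)·(minor ij) (rows/columns in the sector order above):
  C_11 = (0.70)(0.80) − (-0.10)(-0.45) = 0.5150
  C_12 = −[(-0.35)(0.80) − (-0.10)(-0.15)] = 0.2950
  C_13 = (-0.35)(-0.45) − (0.70)(-0.15) = 0.2625
  C_21 = −[(-0.10)(0.80) − (-0.05)(-0.45)] = 0.1025
  C_22 = (0.70)(0.80) − (-0.05)(-0.15) = 0.5525
  C_23 = −[(0.70)(-0.45) − (-0.10)(-0.15)] = 0.3300
  C_31 = (-0.10)(-0.10) − (-0.05)(0.70) = 0.0450
  C_32 = −[(0.70)(-0.10) − (-0.05)(-0.35)] = 0.0875
  C_33 = (0.70)(0.70) − (-0.10)(-0.35) = 0.4550
det(I−A) = Σ_j (I−A)_1j·C_1j = (0.70)(0.5150) + (-0.10)(0.2950) + (-0.05)(0.2625) = 0.317875
adj(I−A) = Cᵀ =
  [ 0.5150   0.1025   0.0450]
  [ 0.2950   0.5525   0.0875]
  [ 0.2625   0.3300   0.4550]
(I − A)⁻¹ = adj(I−A) / det(I−A) ≈
  [   1.6201     0.3225     0.1416]
  [   0.9280     1.7381     0.2753]
  [   0.8258     1.0381     1.4314]
Δx = (I − A)⁻¹ Δd with Δd having +150 in the Chemicals component and 0 elsewhere.
So Δx_C = L_CC · (+150), where L_CC = adj(I−A)_CC / det(I−A) = 0.5525 / 0.317875.
Δx_C = 0.5525 × (+150) / 0.317875 = 82.875 / 0.317875 ≈ 260.72.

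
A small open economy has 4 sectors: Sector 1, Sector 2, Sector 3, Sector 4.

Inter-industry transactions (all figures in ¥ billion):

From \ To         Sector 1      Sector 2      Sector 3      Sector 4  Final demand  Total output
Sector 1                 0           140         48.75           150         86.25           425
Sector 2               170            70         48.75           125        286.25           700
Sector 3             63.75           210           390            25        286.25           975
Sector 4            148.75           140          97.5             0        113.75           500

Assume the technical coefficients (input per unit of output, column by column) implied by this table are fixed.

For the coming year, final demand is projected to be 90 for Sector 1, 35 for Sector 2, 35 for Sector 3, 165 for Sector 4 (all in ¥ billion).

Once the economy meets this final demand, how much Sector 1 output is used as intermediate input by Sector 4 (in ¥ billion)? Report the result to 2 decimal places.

Technical coefficients a_ij = z_ij / X_j:
  a_11 = 0/425 = 0.00, a_21 = 170/425 = 0.40, a_31 = 63.75/425 = 0.15, a_41 = 148.75/425 = 0.35
  a_12 = 140/700 = 0.20, a_22 = 70/700 = 0.10, a_32 = 210/700 = 0.30, a_42 = 140/700 = 0.20
  a_13 = 48.75/975 = 0.05, a_23 = 48.75/975 = 0.05, a_33 = 390/975 = 0.40, a_43 = 97.5/975 = 0.10
  a_14 = 150/500 = 0.30, a_24 = 125/500 = 0.25, a_34 = 25/500 = 0.05, a_44 = 0/500 = 0.00
I − A =
  [   1.00    -0.20    -0.05    -0.30]
  [  -0.40     0.90    -0.05    -0.25]
  [  -0.15    -0.30     0.60    -0.05]
  [  -0.35    -0.20    -0.10     1.00]
Compute the cofactors C_ij = (−1)^(i+j)·(3×3 minor ij) of I−A; the adjugate is their transpose:
adj(I−A) = Cᵀ =
  [ 0.482500   0.179500   0.087500   0.194000]
  [ 0.302625   0.519125   0.106125   0.225875]
  [ 0.293500   0.321000   0.634000   0.200000]
  [ 0.258750   0.198750   0.115250   0.462750]
det(I−A) = Σ_j (I−A)_1j·C_1j = (1.00)(0.482500) + (-0.20)(0.302625) + (-0.05)(0.293500) + (-0.30)(0.258750) = 0.329675
(I − A)⁻¹ = adj(I−A) / det(I−A) ≈
  [   1.4636     0.5445     0.2654     0.5885]
  [   0.9179     1.5747     0.3219     0.6851]
  [   0.8903     0.9737     1.9231     0.6067]
  [   0.7849     0.6029     0.3496     1.4037]
First solve x = (I − A)⁻¹ d = adj(I−A)·d / det(I−A); in particular x_4 = (0.258750·90 + 0.198750·35 + 0.115250·35 + 0.462750·165) / 0.329675 = 110.63125 / 0.329675 ≈ 335.5767.
Intermediate flow from 1 to 4: z_14 = a_14 · x_4 = 0.30 × 110.63125 / 0.329675 = 33.189375 / 0.329675 ≈ 100.67.

z_14 = 100.67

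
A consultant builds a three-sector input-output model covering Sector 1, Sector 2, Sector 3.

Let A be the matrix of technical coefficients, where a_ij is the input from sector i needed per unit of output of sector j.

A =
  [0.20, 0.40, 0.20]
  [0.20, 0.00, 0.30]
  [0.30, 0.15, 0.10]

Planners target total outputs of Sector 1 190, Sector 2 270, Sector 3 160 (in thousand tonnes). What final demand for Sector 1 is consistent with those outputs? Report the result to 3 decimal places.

I − A =
  [   0.80    -0.40    -0.20]
  [  -0.20     1.00    -0.30]
  [  -0.30    -0.15     0.90]
d = (I − A) x:
  d_1 = (+0.80)·190 + (-0.40)·270 + (-0.20)·160 = 12.000
  d_2 = (-0.20)·190 + (+1.00)·270 + (-0.30)·160 = 184.000
  d_3 = (-0.30)·190 + (-0.15)·270 + (+0.90)·160 = 46.500

d_1 = 12.000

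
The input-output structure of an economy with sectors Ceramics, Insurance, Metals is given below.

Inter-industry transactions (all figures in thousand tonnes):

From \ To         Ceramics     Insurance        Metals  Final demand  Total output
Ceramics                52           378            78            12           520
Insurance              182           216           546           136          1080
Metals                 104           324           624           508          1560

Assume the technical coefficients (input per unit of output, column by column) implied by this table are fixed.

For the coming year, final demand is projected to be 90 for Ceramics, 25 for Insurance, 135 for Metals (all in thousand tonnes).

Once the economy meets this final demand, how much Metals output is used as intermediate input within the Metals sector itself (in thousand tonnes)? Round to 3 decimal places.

Technical coefficients a_ij = z_ij / X_j:
  a_11 = 52/520 = 0.10, a_21 = 182/520 = 0.35, a_31 = 104/520 = 0.20
  a_12 = 378/1080 = 0.35, a_22 = 216/1080 = 0.20, a_32 = 324/1080 = 0.30
  a_13 = 78/1560 = 0.05, a_23 = 546/1560 = 0.35, a_33 = 624/1560 = 0.40
I − A =
  [   0.90    -0.35    -0.05]
  [  -0.35     0.80    -0.35]
  [  -0.20    -0.30     0.60]
Cofactors of I−A, C_ij = (−1)^(i+j)·(minor ij) (rows/columns in the sector order above):
  C_11 = (0.80)(0.60) − (-0.35)(-0.30) = 0.3750
  C_12 = −[(-0.35)(0.60) − (-0.35)(-0.20)] = 0.2800
  C_13 = (-0.35)(-0.30) − (0.80)(-0.20) = 0.2650
  C_21 = −[(-0.35)(0.60) − (-0.05)(-0.30)] = 0.2250
  C_22 = (0.90)(0.60) − (-0.05)(-0.20) = 0.5300
  C_23 = −[(0.90)(-0.30) − (-0.35)(-0.20)] = 0.3400
  C_31 = (-0.35)(-0.35) − (-0.05)(0.80) = 0.1625
  C_32 = −[(0.90)(-0.35) − (-0.05)(-0.35)] = 0.3325
  C_33 = (0.90)(0.80) − (-0.35)(-0.35) = 0.5975
det(I−A) = Σ_j (I−A)_1j·C_1j = (0.90)(0.3750) + (-0.35)(0.2800) + (-0.05)(0.2650) = 0.22625
adj(I−A) = Cᵀ =
  [ 0.3750   0.2250   0.1625]
  [ 0.2800   0.5300   0.3325]
  [ 0.2650   0.3400   0.5975]
(I − A)⁻¹ = adj(I−A) / det(I−A) ≈
  [   1.6575     0.9945     0.7182]
  [   1.2376     2.3425     1.4696]
  [   1.1713     1.5028     2.6409]
First solve x = (I − A)⁻¹ d = adj(I−A)·d / det(I−A); in particular x_3 = (0.2650·90 + 0.3400·25 + 0.5975·135) / 0.22625 = 113.0125 / 0.22625 ≈ 499.50276.
Intermediate flow from 3 to 3: z_33 = a_33 · x_3 = 0.40 × 113.0125 / 0.22625 = 45.205 / 0.22625 ≈ 199.801.

z_33 = 199.801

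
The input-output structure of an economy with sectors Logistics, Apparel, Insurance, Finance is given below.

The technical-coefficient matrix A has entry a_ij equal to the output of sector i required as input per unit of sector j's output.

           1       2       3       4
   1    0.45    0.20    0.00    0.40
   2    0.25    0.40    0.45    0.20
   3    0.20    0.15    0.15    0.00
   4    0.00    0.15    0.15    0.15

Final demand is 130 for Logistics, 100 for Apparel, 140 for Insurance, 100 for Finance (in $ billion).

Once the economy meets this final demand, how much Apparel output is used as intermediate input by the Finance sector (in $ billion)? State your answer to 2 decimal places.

I − A =
  [   0.55    -0.20     0.00    -0.40]
  [  -0.25     0.60    -0.45    -0.20]
  [  -0.20    -0.15     0.85     0.00]
  [   0.00    -0.15    -0.15     0.85]
Compute the cofactors C_ij = (−1)^(i+j)·(3×3 minor ij) of I−A; the adjugate is their transpose:
adj(I−A) = Cᵀ =
  [ 0.346125   0.204500   0.145500   0.211000]
  [ 0.263125   0.385375   0.241875   0.214500]
  [ 0.127875   0.116125   0.206500   0.087500]
  [ 0.069000   0.088500   0.079125   0.182875]
det(I−A) = Σ_j (I−A)_1j·C_1j = (0.55)(0.346125) + (-0.20)(0.263125) + (0.00)(0.127875) + (-0.40)(0.069000) = 0.11014375
(I − A)⁻¹ = adj(I−A) / det(I−A) ≈
  [   3.1425     1.8567     1.3210     1.9157]
  [   2.3889     3.4988     2.1960     1.9475]
  [   1.1610     1.0543     1.8748     0.7944]
  [   0.6265     0.8035     0.7184     1.6603]
First solve x = (I − A)⁻¹ d = adj(I−A)·d / det(I−A); in particular x_4 = (0.069000·130 + 0.088500·100 + 0.079125·140 + 0.182875·100) / 0.11014375 = 47.185 / 0.11014375 ≈ 428.3947.
Intermediate flow from 2 to 4: z_24 = a_24 · x_4 = 0.20 × 47.185 / 0.11014375 = 9.437 / 0.11014375 ≈ 85.68.

z_24 = 85.68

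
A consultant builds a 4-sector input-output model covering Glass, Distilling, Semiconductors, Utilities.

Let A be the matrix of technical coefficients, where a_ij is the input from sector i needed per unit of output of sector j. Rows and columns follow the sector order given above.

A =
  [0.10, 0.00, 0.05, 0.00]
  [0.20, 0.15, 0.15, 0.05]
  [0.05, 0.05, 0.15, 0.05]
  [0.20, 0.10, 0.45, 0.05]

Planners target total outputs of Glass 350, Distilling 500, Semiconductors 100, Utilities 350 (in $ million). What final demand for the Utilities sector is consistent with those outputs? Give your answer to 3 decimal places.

d_U = 167.500

I − A =
  [   0.90     0.00    -0.05     0.00]
  [  -0.20     0.85    -0.15    -0.05]
  [  -0.05    -0.05     0.85    -0.05]
  [  -0.20    -0.10    -0.45     0.95]
d = (I − A) x:
  d_G = (+0.90)·350 + (+0.00)·500 + (-0.05)·100 + (+0.00)·350 = 310.000
  d_D = (-0.20)·350 + (+0.85)·500 + (-0.15)·100 + (-0.05)·350 = 322.500
  d_S = (-0.05)·350 + (-0.05)·500 + (+0.85)·100 + (-0.05)·350 = 25.000
  d_U = (-0.20)·350 + (-0.10)·500 + (-0.45)·100 + (+0.95)·350 = 167.500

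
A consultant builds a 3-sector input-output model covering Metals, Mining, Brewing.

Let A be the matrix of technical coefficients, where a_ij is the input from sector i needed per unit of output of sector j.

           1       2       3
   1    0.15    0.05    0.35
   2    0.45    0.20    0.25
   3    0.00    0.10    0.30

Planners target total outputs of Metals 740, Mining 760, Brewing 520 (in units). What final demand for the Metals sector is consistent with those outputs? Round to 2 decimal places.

d_1 = 409.00

I − A =
  [   0.85    -0.05    -0.35]
  [  -0.45     0.80    -0.25]
  [   0.00    -0.10     0.70]
d = (I − A) x:
  d_1 = (+0.85)·740 + (-0.05)·760 + (-0.35)·520 = 409.00
  d_2 = (-0.45)·740 + (+0.80)·760 + (-0.25)·520 = 145.00
  d_3 = (+0.00)·740 + (-0.10)·760 + (+0.70)·520 = 288.00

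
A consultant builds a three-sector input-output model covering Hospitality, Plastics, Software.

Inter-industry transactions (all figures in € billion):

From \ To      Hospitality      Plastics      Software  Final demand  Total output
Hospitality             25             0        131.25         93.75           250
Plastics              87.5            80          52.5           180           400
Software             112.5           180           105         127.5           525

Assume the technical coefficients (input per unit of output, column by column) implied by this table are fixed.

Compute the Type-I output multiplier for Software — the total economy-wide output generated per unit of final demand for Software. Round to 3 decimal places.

Technical coefficients a_ij = z_ij / X_j:
  a_11 = 25/250 = 0.10, a_21 = 87.5/250 = 0.35, a_31 = 112.5/250 = 0.45
  a_12 = 0/400 = 0.00, a_22 = 80/400 = 0.20, a_32 = 180/400 = 0.45
  a_13 = 131.25/525 = 0.25, a_23 = 52.5/525 = 0.10, a_33 = 105/525 = 0.20
I − A =
  [   0.90     0.00    -0.25]
  [  -0.35     0.80    -0.10]
  [  -0.45    -0.45     0.80]
Cofactors of I−A, C_ij = (−1)^(i+j)·(minor ij) (rows/columns in the sector order above):
  C_11 = (0.80)(0.80) − (-0.10)(-0.45) = 0.5950
  C_12 = −[(-0.35)(0.80) − (-0.10)(-0.45)] = 0.3250
  C_13 = (-0.35)(-0.45) − (0.80)(-0.45) = 0.5175
  C_21 = −[(0.00)(0.80) − (-0.25)(-0.45)] = 0.1125
  C_22 = (0.90)(0.80) − (-0.25)(-0.45) = 0.6075
  C_23 = −[(0.90)(-0.45) − (0.00)(-0.45)] = 0.4050
  C_31 = (0.00)(-0.10) − (-0.25)(0.80) = 0.2000
  C_32 = −[(0.90)(-0.10) − (-0.25)(-0.35)] = 0.1775
  C_33 = (0.90)(0.80) − (0.00)(-0.35) = 0.7200
det(I−A) = Σ_j (I−A)_1j·C_1j = (0.90)(0.5950) + (0.00)(0.3250) + (-0.25)(0.5175) = 0.406125
adj(I−A) = Cᵀ =
  [ 0.5950   0.1125   0.2000]
  [ 0.3250   0.6075   0.1775]
  [ 0.5175   0.4050   0.7200]
(I − A)⁻¹ = adj(I−A) / det(I−A) ≈
  [   1.4651     0.2770     0.4925]
  [   0.8002     1.4958     0.4371]
  [   1.2742     0.9972     1.7729]
The output multiplier for sector j is the column-j sum of the Leontief inverse (I − A)⁻¹ = adj(I−A) / det(I−A).
Column 3 of adj(I−A): (0.2000, 0.1775, 0.7200); det(I−A) = 0.406125.
m_3 = (0.2000 + 0.1775 + 0.7200) / 0.406125 = 1.0975 / 0.406125 ≈ 2.702.

m_3 = 2.702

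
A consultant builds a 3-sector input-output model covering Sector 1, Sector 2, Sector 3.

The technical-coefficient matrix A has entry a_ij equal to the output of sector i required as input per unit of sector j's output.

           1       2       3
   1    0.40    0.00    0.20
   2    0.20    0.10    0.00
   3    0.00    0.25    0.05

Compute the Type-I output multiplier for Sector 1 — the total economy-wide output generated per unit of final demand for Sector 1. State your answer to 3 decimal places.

m_1 = 2.177

I − A =
  [   0.60     0.00    -0.20]
  [  -0.20     0.90     0.00]
  [   0.00    -0.25     0.95]
Cofactors of I−A, C_ij = (−1)^(i+j)·(minor ij) (rows/columns in the sector order above):
  C_11 = (0.90)(0.95) − (0.00)(-0.25) = 0.8550
  C_12 = −[(-0.20)(0.95) − (0.00)(0.00)] = 0.1900
  C_13 = (-0.20)(-0.25) − (0.90)(0.00) = 0.0500
  C_21 = −[(0.00)(0.95) − (-0.20)(-0.25)] = 0.0500
  C_22 = (0.60)(0.95) − (-0.20)(0.00) = 0.5700
  C_23 = −[(0.60)(-0.25) − (0.00)(0.00)] = 0.1500
  C_31 = (0.00)(0.00) − (-0.20)(0.90) = 0.1800
  C_32 = −[(0.60)(0.00) − (-0.20)(-0.20)] = 0.0400
  C_33 = (0.60)(0.90) − (0.00)(-0.20) = 0.5400
det(I−A) = Σ_j (I−A)_1j·C_1j = (0.60)(0.8550) + (0.00)(0.1900) + (-0.20)(0.0500) = 0.5030
adj(I−A) = Cᵀ =
  [ 0.8550   0.0500   0.1800]
  [ 0.1900   0.5700   0.0400]
  [ 0.0500   0.1500   0.5400]
(I − A)⁻¹ = adj(I−A) / det(I−A) ≈
  [   1.6998     0.0994     0.3579]
  [   0.3777     1.1332     0.0795]
  [   0.0994     0.2982     1.0736]
The output multiplier for sector j is the column-j sum of the Leontief inverse (I − A)⁻¹ = adj(I−A) / det(I−A).
Column 1 of adj(I−A): (0.8550, 0.1900, 0.0500); det(I−A) = 0.5030.
m_1 = (0.8550 + 0.1900 + 0.0500) / 0.5030 = 1.095 / 0.5030 ≈ 2.177.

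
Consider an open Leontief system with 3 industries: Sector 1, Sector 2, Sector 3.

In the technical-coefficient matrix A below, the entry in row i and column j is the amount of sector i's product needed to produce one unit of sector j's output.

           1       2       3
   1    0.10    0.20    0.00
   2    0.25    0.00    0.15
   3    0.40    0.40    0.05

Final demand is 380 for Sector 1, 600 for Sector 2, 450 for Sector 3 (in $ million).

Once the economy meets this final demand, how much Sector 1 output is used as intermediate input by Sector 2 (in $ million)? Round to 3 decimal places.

z_12 = 185.246

I − A =
  [   0.90    -0.20     0.00]
  [  -0.25     1.00    -0.15]
  [  -0.40    -0.40     0.95]
Cofactors of I−A, C_ij = (−1)^(i+j)·(minor ij) (rows/columns in the sector order above):
  C_11 = (1.00)(0.95) − (-0.15)(-0.40) = 0.8900
  C_12 = −[(-0.25)(0.95) − (-0.15)(-0.40)] = 0.2975
  C_13 = (-0.25)(-0.40) − (1.00)(-0.40) = 0.5000
  C_21 = −[(-0.20)(0.95) − (0.00)(-0.40)] = 0.1900
  C_22 = (0.90)(0.95) − (0.00)(-0.40) = 0.8550
  C_23 = −[(0.90)(-0.40) − (-0.20)(-0.40)] = 0.4400
  C_31 = (-0.20)(-0.15) − (0.00)(1.00) = 0.0300
  C_32 = −[(0.90)(-0.15) − (0.00)(-0.25)] = 0.1350
  C_33 = (0.90)(1.00) − (-0.20)(-0.25) = 0.8500
det(I−A) = Σ_j (I−A)_1j·C_1j = (0.90)(0.8900) + (-0.20)(0.2975) + (0.00)(0.5000) = 0.7415
adj(I−A) = Cᵀ =
  [ 0.8900   0.1900   0.0300]
  [ 0.2975   0.8550   0.1350]
  [ 0.5000   0.4400   0.8500]
(I − A)⁻¹ = adj(I−A) / det(I−A) ≈
  [   1.2003     0.2562     0.0405]
  [   0.4012     1.1531     0.1821]
  [   0.6743     0.5934     1.1463]
First solve x = (I − A)⁻¹ d = adj(I−A)·d / det(I−A); in particular x_2 = (0.2975·380 + 0.8550·600 + 0.1350·450) / 0.7415 = 686.80 / 0.7415 ≈ 926.23061.
Intermediate flow from 1 to 2: z_12 = a_12 · x_2 = 0.20 × 686.80 / 0.7415 = 137.36 / 0.7415 ≈ 185.246.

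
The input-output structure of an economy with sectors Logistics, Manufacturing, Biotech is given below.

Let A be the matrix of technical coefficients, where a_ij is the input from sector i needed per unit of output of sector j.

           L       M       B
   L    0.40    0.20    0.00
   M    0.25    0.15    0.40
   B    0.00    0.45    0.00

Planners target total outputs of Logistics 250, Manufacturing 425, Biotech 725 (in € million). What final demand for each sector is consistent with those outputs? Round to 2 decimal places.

d_L = 65.00, d_M = 8.75, d_B = 533.75

I − A =
  [   0.60    -0.20     0.00]
  [  -0.25     0.85    -0.40]
  [   0.00    -0.45     1.00]
d = (I − A) x:
  d_L = (+0.60)·250 + (-0.20)·425 + (+0.00)·725 = 65.00
  d_M = (-0.25)·250 + (+0.85)·425 + (-0.40)·725 = 8.75
  d_B = (+0.00)·250 + (-0.45)·425 + (+1.00)·725 = 533.75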